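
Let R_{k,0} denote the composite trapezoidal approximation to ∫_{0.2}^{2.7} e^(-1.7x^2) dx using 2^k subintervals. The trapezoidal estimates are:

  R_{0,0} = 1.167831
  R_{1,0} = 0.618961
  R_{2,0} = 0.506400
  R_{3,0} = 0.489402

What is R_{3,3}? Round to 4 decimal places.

Richardson extrapolation on the trapezoidal column (denominator 4−1=3):
R_{1,1} = (4·0.618961 − 1.167831) / 3 = 0.436004
R_{2,1} = (4·0.506400 − 0.618961) / 3 = 0.468880
R_{3,1} = 0.489402 + (0.489402 − 0.506400)/3 = 0.483736
R_{2,2} = 0.468880 + (0.468880 − 0.436004)/15 = 0.471072
R_{3,2} = 0.483736 + (0.483736 − 0.468880)/15 = 0.484726
R_{3,3} = (64·0.484726 − 0.471072) / 63 = 0.484943

0.4849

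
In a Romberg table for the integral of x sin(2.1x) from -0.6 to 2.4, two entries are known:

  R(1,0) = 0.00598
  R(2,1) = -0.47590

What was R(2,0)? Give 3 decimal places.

From R(2,1) = (4·R(2,0) − R(1,0))/3, solve for R(2,0):
4·R(2,0) = 3·(-0.47590) + 0.00598 = -1.42172
R(2,0) = -0.35543

-0.355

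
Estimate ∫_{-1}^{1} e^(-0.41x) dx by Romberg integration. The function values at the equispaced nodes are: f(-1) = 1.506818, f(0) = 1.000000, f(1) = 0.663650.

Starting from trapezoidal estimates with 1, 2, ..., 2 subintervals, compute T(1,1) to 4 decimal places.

2.0568

T(0,0) (trapezoid, 1 panel, h=2.0000): 2.170468
T(1,0) (trapezoid, 2 panels, h=1.0000): 2.085234
T(1,1) = 2.085234 + (2.085234 − 2.170468)/3 = 2.056823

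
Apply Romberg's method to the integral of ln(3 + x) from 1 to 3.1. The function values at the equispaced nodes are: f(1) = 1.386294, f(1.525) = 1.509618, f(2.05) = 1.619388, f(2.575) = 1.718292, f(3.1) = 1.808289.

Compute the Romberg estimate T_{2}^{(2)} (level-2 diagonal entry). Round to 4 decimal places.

T_{0}^{(0)} (trapezoid, 1 panel, h=2.1000): 3.354312
T_{1}^{(0)} (trapezoid, 2 panels, h=1.0500): 3.377513
T_{2}^{(0)} (trapezoid, 4 panels, h=0.5250): 3.383409
T_{1}^{(1)} = 3.377513 + (3.377513 − 3.354312)/3 = 3.385247
T_{2}^{(1)} = 3.383409 + (3.383409 − 3.377513)/3 = 3.385374
T_{2}^{(2)} = 3.385374 + (3.385374 − 3.385247)/15 = 3.385382

3.3854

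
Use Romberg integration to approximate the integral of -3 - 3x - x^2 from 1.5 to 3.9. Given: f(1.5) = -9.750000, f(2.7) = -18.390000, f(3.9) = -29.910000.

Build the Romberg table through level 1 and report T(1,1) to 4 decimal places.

T(0,0) (trapezoid, 1 panel, h=2.4000): -47.592000
T(1,0) (trapezoid, 2 panels, h=1.2000): -45.864000
T(1,1) = -45.864000 + (-45.864000 − (-47.592000))/3 = -45.288000

-45.2880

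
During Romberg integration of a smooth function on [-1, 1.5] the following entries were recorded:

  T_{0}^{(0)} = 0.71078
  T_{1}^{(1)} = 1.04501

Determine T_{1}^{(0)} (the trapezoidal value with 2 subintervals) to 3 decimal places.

From T_{1}^{(1)} = (4·T_{1}^{(0)} − T_{0}^{(0)})/3, solve for T_{1}^{(0)}:
4·T_{1}^{(0)} = 3·1.04501 + 0.71078 = 3.84581
T_{1}^{(0)} = 0.96145

0.961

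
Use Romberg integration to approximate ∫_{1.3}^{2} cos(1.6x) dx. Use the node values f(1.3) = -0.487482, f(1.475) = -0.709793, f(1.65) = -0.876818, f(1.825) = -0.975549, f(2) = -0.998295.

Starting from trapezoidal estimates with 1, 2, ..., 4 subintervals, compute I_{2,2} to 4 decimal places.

I_{0,0} (trapezoid, 1 panel, h=0.7000): -0.520022
I_{1,0} (trapezoid, 2 panels, h=0.3500): -0.566897
I_{2,0} (trapezoid, 4 panels, h=0.1750): -0.578383
I_{1,1} = -0.566897 + (-0.566897 − (-0.520022))/3 = -0.582522
I_{2,1} = -0.578383 + (-0.578383 − (-0.566897))/3 = -0.582212
I_{2,2} = -0.582212 + (-0.582212 − (-0.582522))/15 = -0.582191

-0.5822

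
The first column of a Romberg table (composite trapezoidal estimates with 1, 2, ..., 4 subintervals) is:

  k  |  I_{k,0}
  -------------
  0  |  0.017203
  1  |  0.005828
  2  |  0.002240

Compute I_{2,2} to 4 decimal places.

I_{1,1} = (4·0.005828 − 0.017203) / 3 = 0.002036
I_{2,1} = (4·0.002240 − 0.005828) / 3 = 0.001044
I_{2,2} = (16·0.001044 − 0.002036) / 15 = 0.000978

0.0010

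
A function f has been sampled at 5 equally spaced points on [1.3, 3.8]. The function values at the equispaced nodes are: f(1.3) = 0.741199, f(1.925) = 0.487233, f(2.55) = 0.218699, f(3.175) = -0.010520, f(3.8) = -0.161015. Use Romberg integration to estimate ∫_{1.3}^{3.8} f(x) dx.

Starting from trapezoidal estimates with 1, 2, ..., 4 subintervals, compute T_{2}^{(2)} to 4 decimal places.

T_{0}^{(0)} (trapezoid, 1 panel, h=2.5000): 0.725230
T_{1}^{(0)} (trapezoid, 2 panels, h=1.2500): 0.635989
T_{2}^{(0)} (trapezoid, 4 panels, h=0.6250): 0.615940
T_{1}^{(1)} = 0.635989 + (0.635989 − 0.725230)/3 = 0.606242
T_{2}^{(1)} = 0.615940 + (0.615940 − 0.635989)/3 = 0.609257
T_{2}^{(2)} = 0.609257 + (0.609257 − 0.606242)/15 = 0.609458

0.6095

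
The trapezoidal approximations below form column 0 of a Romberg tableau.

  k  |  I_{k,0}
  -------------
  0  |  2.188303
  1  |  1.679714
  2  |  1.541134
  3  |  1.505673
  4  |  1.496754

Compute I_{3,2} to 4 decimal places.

Richardson extrapolation on the trapezoidal column (denominator 4−1=3):
I_{2,1} = (4·1.541134 − 1.679714) / 3 = 1.494941
I_{3,1} = (4·1.505673 − 1.541134) / 3 = 1.493853
I_{3,2} = (16·1.493853 − 1.494941) / 15 = 1.493780

1.4938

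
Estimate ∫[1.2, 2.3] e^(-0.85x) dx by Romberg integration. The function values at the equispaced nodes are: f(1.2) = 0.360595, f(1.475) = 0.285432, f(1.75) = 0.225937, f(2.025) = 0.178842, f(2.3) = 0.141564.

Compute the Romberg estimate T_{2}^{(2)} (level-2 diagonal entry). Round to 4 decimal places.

T_{0}^{(0)} (trapezoid, 1 panel, h=1.1000): 0.276187
T_{1}^{(0)} (trapezoid, 2 panels, h=0.5500): 0.262359
T_{2}^{(0)} (trapezoid, 4 panels, h=0.2750): 0.258855
T_{1}^{(1)} = 0.262359 + (0.262359 − 0.276187)/3 = 0.257750
T_{2}^{(1)} = 0.258855 + (0.258855 − 0.262359)/3 = 0.257687
T_{2}^{(2)} = 0.257687 + (0.257687 − 0.257750)/15 = 0.257683

0.2577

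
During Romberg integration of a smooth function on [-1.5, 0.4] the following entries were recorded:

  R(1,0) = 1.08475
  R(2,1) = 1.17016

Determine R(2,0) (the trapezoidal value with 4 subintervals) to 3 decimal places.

1.149

From R(2,1) = (4·R(2,0) − R(1,0))/3, solve for R(2,0):
4·R(2,0) = 3·1.17016 + 1.08475 = 4.59523
R(2,0) = 1.14881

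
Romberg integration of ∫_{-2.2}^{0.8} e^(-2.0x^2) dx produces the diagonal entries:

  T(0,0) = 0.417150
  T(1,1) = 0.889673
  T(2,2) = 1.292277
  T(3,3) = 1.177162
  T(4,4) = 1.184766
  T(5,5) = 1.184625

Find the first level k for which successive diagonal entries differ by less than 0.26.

|T(1,1) − T(0,0)| = 0.472523 ≥ 0.26
|T(2,2) − T(1,1)| = 0.402604 ≥ 0.26
|T(3,3) − T(2,2)| = 0.115115 < 0.26

k = 3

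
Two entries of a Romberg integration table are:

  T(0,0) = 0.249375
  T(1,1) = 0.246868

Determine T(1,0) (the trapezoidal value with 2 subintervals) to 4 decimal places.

From T(1,1) = (4·T(1,0) − T(0,0))/3, solve for T(1,0):
4·T(1,0) = 3·0.246868 + 0.249375 = 0.989979
T(1,0) = 0.247495

0.2475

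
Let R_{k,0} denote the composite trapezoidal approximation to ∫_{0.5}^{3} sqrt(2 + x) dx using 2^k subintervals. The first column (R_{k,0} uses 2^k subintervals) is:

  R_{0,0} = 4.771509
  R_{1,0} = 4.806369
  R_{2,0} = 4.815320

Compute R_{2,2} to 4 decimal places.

R_{1,1} = (4·4.806369 − 4.771509) / 3 = 4.817989
R_{2,1} = (4·4.815320 − 4.806369) / 3 = 4.818304
R_{2,2} = 4.818304 + (4.818304 − 4.817989)/15 = 4.818325

4.8183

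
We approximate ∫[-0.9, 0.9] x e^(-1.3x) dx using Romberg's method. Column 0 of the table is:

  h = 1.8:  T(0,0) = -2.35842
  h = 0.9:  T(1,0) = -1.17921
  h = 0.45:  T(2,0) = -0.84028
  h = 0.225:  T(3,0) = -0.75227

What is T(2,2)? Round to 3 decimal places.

T(1,1) = -1.17921 + (-1.17921 − (-2.35842))/3 = -0.78614
T(2,1) = -0.84028 + (-0.84028 − (-1.17921))/3 = -0.72730
T(2,2) = (16·(-0.72730) − (-0.78614)) / 15 = -0.72338

-0.723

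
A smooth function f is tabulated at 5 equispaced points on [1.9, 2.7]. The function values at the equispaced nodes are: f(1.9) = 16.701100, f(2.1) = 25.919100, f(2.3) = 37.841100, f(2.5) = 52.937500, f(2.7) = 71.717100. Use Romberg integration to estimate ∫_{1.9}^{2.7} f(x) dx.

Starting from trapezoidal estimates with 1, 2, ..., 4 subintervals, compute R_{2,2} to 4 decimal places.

31.9683

R_{0,0} (trapezoid, 1 panel, h=0.8000): 35.367280
R_{1,0} (trapezoid, 2 panels, h=0.4000): 32.820080
R_{2,0} (trapezoid, 4 panels, h=0.2000): 32.181360
R_{1,1} = 32.820080 + (32.820080 − 35.367280)/3 = 31.971013
R_{2,1} = 32.181360 + (32.181360 − 32.820080)/3 = 31.968453
R_{2,2} = 31.968453 + (31.968453 − 31.971013)/15 = 31.968282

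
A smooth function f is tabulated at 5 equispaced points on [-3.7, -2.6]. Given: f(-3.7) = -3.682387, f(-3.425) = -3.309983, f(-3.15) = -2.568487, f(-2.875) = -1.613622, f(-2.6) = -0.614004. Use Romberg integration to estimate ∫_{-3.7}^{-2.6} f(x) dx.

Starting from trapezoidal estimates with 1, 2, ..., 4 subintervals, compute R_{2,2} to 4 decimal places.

-2.6700

R_{0,0} (trapezoid, 1 panel, h=1.1000): -2.363015
R_{1,0} (trapezoid, 2 panels, h=0.5500): -2.594175
R_{2,0} (trapezoid, 4 panels, h=0.2750): -2.651079
R_{1,1} = -2.594175 + (-2.594175 − (-2.363015))/3 = -2.671228
R_{2,1} = -2.651079 + (-2.651079 − (-2.594175))/3 = -2.670047
R_{2,2} = -2.670047 + (-2.670047 − (-2.671228))/15 = -2.669968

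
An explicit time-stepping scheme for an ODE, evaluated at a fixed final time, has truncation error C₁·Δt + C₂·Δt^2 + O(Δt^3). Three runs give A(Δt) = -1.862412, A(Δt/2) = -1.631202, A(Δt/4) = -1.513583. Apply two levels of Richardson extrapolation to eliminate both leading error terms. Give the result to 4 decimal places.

-1.3946

First eliminate the Δt term (factor 2^1 = 2):
  B₁ = (2·(-1.631202) − (-1.862412))/1 = -1.399992
  B₂ = (2·(-1.513583) − (-1.631202))/1 = -1.395964
Then eliminate the Δt^2 term (factor 2^2 = 4):
  (4·(-1.395964) − (-1.399992))/3 = -1.394621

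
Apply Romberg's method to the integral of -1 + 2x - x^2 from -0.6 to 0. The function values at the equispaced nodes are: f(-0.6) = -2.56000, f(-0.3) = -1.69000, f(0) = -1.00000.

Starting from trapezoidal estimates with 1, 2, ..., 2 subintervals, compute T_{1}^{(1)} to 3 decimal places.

T_{0}^{(0)} (trapezoid, 1 panel, h=0.6000): -1.06800
T_{1}^{(0)} (trapezoid, 2 panels, h=0.3000): -1.04100
T_{1}^{(1)} = -1.04100 + (-1.04100 − (-1.06800))/3 = -1.03200

-1.032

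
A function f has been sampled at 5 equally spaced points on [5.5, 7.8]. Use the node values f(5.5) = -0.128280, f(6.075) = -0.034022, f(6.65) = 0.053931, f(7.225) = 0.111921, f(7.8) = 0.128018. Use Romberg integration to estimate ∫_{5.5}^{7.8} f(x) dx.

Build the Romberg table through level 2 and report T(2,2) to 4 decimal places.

0.0802

T(0,0) (trapezoid, 1 panel, h=2.3000): -0.000301
T(1,0) (trapezoid, 2 panels, h=1.1500): 0.061870
T(2,0) (trapezoid, 4 panels, h=0.5750): 0.075727
T(1,1) = 0.061870 + (0.061870 − (-0.000301))/3 = 0.082594
T(2,1) = 0.075727 + (0.075727 − 0.061870)/3 = 0.080346
T(2,2) = 0.080346 + (0.080346 − 0.082594)/15 = 0.080196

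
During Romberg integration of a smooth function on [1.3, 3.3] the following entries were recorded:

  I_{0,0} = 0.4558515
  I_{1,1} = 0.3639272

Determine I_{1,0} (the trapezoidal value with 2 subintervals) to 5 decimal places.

From I_{1,1} = (4·I_{1,0} − I_{0,0})/3, solve for I_{1,0}:
4·I_{1,0} = 3·0.3639272 + 0.4558515 = 1.5476331
I_{1,0} = 0.3869083

0.38691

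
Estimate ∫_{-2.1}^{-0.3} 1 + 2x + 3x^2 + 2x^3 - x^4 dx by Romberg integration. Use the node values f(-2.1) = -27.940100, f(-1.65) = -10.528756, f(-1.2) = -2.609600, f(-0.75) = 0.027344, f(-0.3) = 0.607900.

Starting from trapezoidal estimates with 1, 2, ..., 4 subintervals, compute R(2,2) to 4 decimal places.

R(0,0) (trapezoid, 1 panel, h=1.8000): -24.598980
R(1,0) (trapezoid, 2 panels, h=0.9000): -14.648130
R(2,0) (trapezoid, 4 panels, h=0.4500): -12.049700
R(1,1) = -14.648130 + (-14.648130 − (-24.598980))/3 = -11.331180
R(2,1) = -12.049700 + (-12.049700 − (-14.648130))/3 = -11.183557
R(2,2) = -11.183557 + (-11.183557 − (-11.331180))/15 = -11.173715

-11.1737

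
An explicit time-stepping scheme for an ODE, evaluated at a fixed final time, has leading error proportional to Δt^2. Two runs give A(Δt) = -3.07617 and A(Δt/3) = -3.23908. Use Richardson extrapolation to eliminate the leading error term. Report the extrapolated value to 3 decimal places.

Extrapolated value = (9·A(Δt/3) − A(Δt)) / (9 − 1)
= (9·(-3.23908) − (-3.07617)) / 8
= -26.07555 / 8 = -3.25944

-3.259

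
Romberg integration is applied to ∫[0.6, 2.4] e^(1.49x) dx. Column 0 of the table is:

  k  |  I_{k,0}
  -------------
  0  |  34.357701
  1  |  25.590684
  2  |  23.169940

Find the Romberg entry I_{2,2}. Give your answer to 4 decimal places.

Richardson extrapolation on the trapezoidal column (denominator 4−1=3):
I_{1,1} = 25.590684 + (25.590684 − 34.357701)/3 = 22.668345
I_{2,1} = (4·23.169940 − 25.590684) / 3 = 22.363025
I_{2,2} = 22.363025 + (22.363025 − 22.668345)/15 = 22.342670

22.3427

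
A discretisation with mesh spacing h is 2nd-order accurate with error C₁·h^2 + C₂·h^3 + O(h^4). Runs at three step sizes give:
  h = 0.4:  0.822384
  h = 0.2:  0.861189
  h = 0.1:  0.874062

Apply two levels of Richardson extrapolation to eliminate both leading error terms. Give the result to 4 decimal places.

0.8790

First eliminate the h^2 term (factor 2^2 = 4):
  B₁ = (4·0.861189 − 0.822384)/3 = 0.874124
  B₂ = (4·0.874062 − 0.861189)/3 = 0.878353
Then eliminate the h^3 term (factor 2^3 = 8):
  (8·0.878353 − 0.874124)/7 = 0.878957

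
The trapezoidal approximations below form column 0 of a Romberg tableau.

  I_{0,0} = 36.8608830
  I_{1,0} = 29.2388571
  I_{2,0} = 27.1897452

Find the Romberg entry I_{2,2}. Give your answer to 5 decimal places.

Richardson extrapolation on the trapezoidal column (denominator 4−1=3):
I_{1,1} = (4·29.2388571 − 36.8608830) / 3 = 26.6981818
I_{2,1} = (4·27.1897452 − 29.2388571) / 3 = 26.5067079
I_{2,2} = 26.5067079 + (26.5067079 − 26.6981818)/15 = 26.4939430
(Column j=1 coincides with Simpson's rule on the same nodes.)

26.49394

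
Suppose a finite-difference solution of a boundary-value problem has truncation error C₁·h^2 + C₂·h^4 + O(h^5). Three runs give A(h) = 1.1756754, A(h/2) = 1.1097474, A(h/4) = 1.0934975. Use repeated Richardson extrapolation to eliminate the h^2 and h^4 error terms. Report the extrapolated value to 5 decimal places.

First eliminate the h^2 term (factor 2^2 = 4):
  B₁ = (4·1.1097474 − 1.1756754)/3 = 1.0877714
  B₂ = (4·1.0934975 − 1.1097474)/3 = 1.0880809
Then eliminate the h^4 term (factor 2^4 = 16):
  (16·1.0880809 − 1.0877714)/15 = 1.0881015

1.08810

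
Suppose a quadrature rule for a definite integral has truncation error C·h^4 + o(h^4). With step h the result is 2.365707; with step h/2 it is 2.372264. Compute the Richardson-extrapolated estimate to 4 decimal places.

2.3727

Extrapolated value = (16·A(h/2) − A(h)) / (16 − 1)
= (16·2.372264 − 2.365707) / 15
= 35.590517 / 15 = 2.372701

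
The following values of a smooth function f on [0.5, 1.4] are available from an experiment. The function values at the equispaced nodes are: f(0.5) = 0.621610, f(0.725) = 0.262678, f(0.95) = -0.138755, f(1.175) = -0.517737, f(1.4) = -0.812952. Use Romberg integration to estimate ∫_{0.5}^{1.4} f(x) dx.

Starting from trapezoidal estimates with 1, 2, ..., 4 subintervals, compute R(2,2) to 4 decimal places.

R(0,0) (trapezoid, 1 panel, h=0.9000): -0.086104
R(1,0) (trapezoid, 2 panels, h=0.4500): -0.105492
R(2,0) (trapezoid, 4 panels, h=0.2250): -0.110134
R(1,1) = -0.105492 + (-0.105492 − (-0.086104))/3 = -0.111955
R(2,1) = -0.110134 + (-0.110134 − (-0.105492))/3 = -0.111681
R(2,2) = -0.111681 + (-0.111681 − (-0.111955))/15 = -0.111663

-0.1117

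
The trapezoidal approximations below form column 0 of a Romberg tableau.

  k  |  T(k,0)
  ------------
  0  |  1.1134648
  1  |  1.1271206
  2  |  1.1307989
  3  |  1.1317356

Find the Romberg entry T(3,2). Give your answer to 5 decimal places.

1.13205

Richardson extrapolation on the trapezoidal column (denominator 4−1=3):
T(2,1) = (4·1.1307989 − 1.1271206) / 3 = 1.1320250
T(3,1) = (4·1.1317356 − 1.1307989) / 3 = 1.1320478
T(3,2) = (16·1.1320478 − 1.1320250) / 15 = 1.1320493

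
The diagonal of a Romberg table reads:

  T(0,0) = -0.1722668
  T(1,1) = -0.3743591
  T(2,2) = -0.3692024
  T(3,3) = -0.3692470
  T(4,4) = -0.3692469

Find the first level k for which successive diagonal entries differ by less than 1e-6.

k = 4

|T(1,1) − T(0,0)| = 0.2020923 ≥ 1e-6
|T(2,2) − T(1,1)| = 0.0051567 ≥ 1e-6
|T(3,3) − T(2,2)| = 0.0000446 ≥ 1e-6
|T(4,4) − T(3,3)| = 0.0000001 < 1e-6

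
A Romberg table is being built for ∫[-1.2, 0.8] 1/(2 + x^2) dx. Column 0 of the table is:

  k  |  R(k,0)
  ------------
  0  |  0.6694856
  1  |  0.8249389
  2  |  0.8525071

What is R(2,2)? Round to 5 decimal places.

Richardson extrapolation on the trapezoidal column (denominator 4−1=3):
R(1,1) = (4·0.8249389 − 0.6694856) / 3 = 0.8767567
R(2,1) = (4·0.8525071 − 0.8249389) / 3 = 0.8616965
R(2,2) = 0.8616965 + (0.8616965 − 0.8767567)/15 = 0.8606925
(Column j=1 coincides with Simpson's rule on the same nodes.)

0.86069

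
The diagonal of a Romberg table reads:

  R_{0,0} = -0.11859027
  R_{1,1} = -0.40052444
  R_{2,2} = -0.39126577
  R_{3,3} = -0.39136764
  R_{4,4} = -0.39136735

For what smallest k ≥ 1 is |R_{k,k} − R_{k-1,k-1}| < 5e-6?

k = 4

|R_{1,1} − R_{0,0}| = 0.28193417 ≥ 5e-6
|R_{2,2} − R_{1,1}| = 0.00925867 ≥ 5e-6
|R_{3,3} − R_{2,2}| = 0.00010187 ≥ 5e-6
|R_{4,4} − R_{3,3}| = 0.00000029 < 5e-6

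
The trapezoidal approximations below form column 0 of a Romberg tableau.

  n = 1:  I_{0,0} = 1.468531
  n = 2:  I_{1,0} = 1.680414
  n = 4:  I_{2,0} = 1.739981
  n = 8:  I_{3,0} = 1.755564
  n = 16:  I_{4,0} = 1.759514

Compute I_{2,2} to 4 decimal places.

1.7604

Richardson extrapolation on the trapezoidal column (denominator 4−1=3):
I_{1,1} = 1.680414 + (1.680414 − 1.468531)/3 = 1.751042
I_{2,1} = (4·1.739981 − 1.680414) / 3 = 1.759837
I_{2,2} = (16·1.759837 − 1.751042) / 15 = 1.760423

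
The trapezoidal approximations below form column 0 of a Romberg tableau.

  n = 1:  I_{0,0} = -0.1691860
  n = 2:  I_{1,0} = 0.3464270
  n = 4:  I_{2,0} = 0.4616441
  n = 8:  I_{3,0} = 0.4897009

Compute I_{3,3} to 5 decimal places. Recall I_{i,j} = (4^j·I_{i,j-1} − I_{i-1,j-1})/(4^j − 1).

0.49899

I_{1,1} = 0.3464270 + (0.3464270 − (-0.1691860))/3 = 0.5182980
I_{2,1} = (4·0.4616441 − 0.3464270) / 3 = 0.5000498
I_{3,1} = (4·0.4897009 − 0.4616441) / 3 = 0.4990532
I_{2,2} = 0.5000498 + (0.5000498 − 0.5182980)/15 = 0.4988333
I_{3,2} = (16·0.4990532 − 0.5000498) / 15 = 0.4989868
I_{3,3} = 0.4989868 + (0.4989868 − 0.4988333)/63 = 0.4989892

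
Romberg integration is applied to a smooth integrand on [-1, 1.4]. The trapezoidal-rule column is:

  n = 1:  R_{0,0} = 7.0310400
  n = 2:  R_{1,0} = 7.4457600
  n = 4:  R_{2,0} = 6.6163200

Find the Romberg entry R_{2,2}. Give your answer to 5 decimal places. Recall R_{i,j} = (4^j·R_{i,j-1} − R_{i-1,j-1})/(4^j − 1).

6.25690

R_{1,1} = (4·7.4457600 − 7.0310400) / 3 = 7.5840000
R_{2,1} = 6.6163200 + (6.6163200 − 7.4457600)/3 = 6.3398400
R_{2,2} = 6.3398400 + (6.3398400 − 7.5840000)/15 = 6.2568960
(Column j=1 coincides with Simpson's rule on the same nodes.)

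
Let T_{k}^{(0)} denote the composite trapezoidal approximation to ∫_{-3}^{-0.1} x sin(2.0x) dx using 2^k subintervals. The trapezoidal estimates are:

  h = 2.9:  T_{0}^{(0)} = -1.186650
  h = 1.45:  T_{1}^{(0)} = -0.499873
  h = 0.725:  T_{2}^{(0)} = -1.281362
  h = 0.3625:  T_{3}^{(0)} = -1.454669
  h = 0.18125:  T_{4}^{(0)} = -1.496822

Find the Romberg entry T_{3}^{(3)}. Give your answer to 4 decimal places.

-1.5086

T_{1}^{(1)} = (4·(-0.499873) − (-1.186650)) / 3 = -0.270947
T_{2}^{(1)} = (4·(-1.281362) − (-0.499873)) / 3 = -1.541858
T_{3}^{(1)} = -1.454669 + (-1.454669 − (-1.281362))/3 = -1.512438
T_{2}^{(2)} = -1.541858 + (-1.541858 − (-0.270947))/15 = -1.626585
T_{3}^{(2)} = -1.512438 + (-1.512438 − (-1.541858))/15 = -1.510477
T_{3}^{(3)} = (64·(-1.510477) − (-1.626585)) / 63 = -1.508634
(Column j=1 coincides with Simpson's rule on the same nodes.)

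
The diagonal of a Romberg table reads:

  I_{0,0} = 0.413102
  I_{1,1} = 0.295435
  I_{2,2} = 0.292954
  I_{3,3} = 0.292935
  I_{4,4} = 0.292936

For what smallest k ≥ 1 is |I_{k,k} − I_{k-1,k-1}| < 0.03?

k = 2

|I_{1,1} − I_{0,0}| = 0.117667 ≥ 0.03
|I_{2,2} − I_{1,1}| = 0.002481 < 0.03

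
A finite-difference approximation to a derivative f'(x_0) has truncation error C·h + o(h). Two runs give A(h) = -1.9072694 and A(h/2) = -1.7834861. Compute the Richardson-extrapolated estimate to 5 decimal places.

-1.65970

The leading error scales as h; refining by a factor of 2 reduces it by 2^1 = 2.
Extrapolated value = (2·A(h/2) − A(h)) / (2 − 1)
= (2·(-1.7834861) − (-1.9072694)) / 1
= -1.6597028 / 1 = -1.6597028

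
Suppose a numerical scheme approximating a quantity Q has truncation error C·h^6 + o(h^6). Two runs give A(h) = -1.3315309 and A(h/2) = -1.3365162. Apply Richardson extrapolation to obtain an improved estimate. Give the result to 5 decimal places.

The leading error scales as h^6; refining by a factor of 2 reduces it by 2^6 = 64.
Extrapolated value = (64·A(h/2) − A(h)) / (64 − 1)
= (64·(-1.3365162) − (-1.3315309)) / 63
= -84.2055059 / 63 = -1.3365953

-1.33660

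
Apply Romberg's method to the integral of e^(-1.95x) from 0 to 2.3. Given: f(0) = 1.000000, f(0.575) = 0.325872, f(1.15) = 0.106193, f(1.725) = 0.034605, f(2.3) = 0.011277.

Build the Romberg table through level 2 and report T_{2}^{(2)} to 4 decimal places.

0.5083

T_{0}^{(0)} (trapezoid, 1 panel, h=2.3000): 1.162969
T_{1}^{(0)} (trapezoid, 2 panels, h=1.1500): 0.703606
T_{2}^{(0)} (trapezoid, 4 panels, h=0.5750): 0.559077
T_{1}^{(1)} = 0.703606 + (0.703606 − 1.162969)/3 = 0.550485
T_{2}^{(1)} = 0.559077 + (0.559077 − 0.703606)/3 = 0.510901
T_{2}^{(2)} = 0.510901 + (0.510901 − 0.550485)/15 = 0.508262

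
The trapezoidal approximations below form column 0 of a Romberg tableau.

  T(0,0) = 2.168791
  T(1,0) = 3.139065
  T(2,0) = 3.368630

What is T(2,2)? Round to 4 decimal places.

Richardson extrapolation on the trapezoidal column (denominator 4−1=3):
T(1,1) = (4·3.139065 − 2.168791) / 3 = 3.462490
T(2,1) = (4·3.368630 − 3.139065) / 3 = 3.445152
T(2,2) = 3.445152 + (3.445152 − 3.462490)/15 = 3.443996

3.4440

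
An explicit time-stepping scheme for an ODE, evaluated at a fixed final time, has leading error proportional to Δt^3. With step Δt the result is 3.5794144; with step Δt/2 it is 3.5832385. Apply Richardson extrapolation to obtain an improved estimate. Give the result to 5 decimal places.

3.58378

The leading error scales as Δt^3; refining by a factor of 2 reduces it by 2^3 = 8.
Extrapolated value = (8·A(Δt/2) − A(Δt)) / (8 − 1)
= (8·3.5832385 − 3.5794144) / 7
= 25.0864936 / 7 = 3.5837848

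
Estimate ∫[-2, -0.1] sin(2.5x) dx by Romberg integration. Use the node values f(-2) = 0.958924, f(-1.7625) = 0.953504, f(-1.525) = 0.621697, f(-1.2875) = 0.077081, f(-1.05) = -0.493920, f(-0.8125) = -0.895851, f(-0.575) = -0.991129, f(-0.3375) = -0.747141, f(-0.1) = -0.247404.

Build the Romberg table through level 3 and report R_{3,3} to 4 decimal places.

R_{0,0} (trapezoid, 1 panel, h=1.9000): 0.675944
R_{1,0} (trapezoid, 2 panels, h=0.9500): -0.131252
R_{2,0} (trapezoid, 4 panels, h=0.4750): -0.241106
R_{3,0} (trapezoid, 8 panels, h=0.2375): -0.266000
R_{1,1} = -0.131252 + (-0.131252 − 0.675944)/3 = -0.400317
R_{2,1} = -0.241106 + (-0.241106 − (-0.131252))/3 = -0.277724
R_{3,1} = -0.266000 + (-0.266000 − (-0.241106))/3 = -0.274298
R_{2,2} = -0.277724 + (-0.277724 − (-0.400317))/15 = -0.269551
R_{3,2} = -0.274298 + (-0.274298 − (-0.277724))/15 = -0.274070
R_{3,3} = -0.274070 + (-0.274070 − (-0.269551))/63 = -0.274142

-0.2741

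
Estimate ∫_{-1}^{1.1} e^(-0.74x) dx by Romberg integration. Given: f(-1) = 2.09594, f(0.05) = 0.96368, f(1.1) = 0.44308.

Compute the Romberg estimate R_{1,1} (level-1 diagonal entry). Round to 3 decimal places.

2.238

R_{0,0} (trapezoid, 1 panel, h=2.1000): 2.66597
R_{1,0} (trapezoid, 2 panels, h=1.0500): 2.34485
R_{1,1} = 2.34485 + (2.34485 − 2.66597)/3 = 2.23781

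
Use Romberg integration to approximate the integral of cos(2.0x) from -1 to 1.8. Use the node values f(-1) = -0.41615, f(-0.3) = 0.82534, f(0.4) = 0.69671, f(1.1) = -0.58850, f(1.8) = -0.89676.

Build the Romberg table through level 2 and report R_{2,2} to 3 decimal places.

R_{0,0} (trapezoid, 1 panel, h=2.8000): -1.83807
R_{1,0} (trapezoid, 2 panels, h=1.4000): 0.05636
R_{2,0} (trapezoid, 4 panels, h=0.7000): 0.19397
R_{1,1} = 0.05636 + (0.05636 − (-1.83807))/3 = 0.68784
R_{2,1} = 0.19397 + (0.19397 − 0.05636)/3 = 0.23984
R_{2,2} = 0.23984 + (0.23984 − 0.68784)/15 = 0.20997

0.210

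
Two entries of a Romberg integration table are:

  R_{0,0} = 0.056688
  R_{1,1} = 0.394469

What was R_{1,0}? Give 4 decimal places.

0.3100

From R_{1,1} = (4·R_{1,0} − R_{0,0})/3, solve for R_{1,0}:
4·R_{1,0} = 3·0.394469 + 0.056688 = 1.240095
R_{1,0} = 0.310024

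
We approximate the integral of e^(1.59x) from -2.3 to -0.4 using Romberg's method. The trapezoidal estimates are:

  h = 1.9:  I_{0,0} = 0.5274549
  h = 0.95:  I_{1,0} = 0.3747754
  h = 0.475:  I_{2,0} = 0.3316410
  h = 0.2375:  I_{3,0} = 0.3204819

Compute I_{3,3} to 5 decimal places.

0.31673

Richardson extrapolation on the trapezoidal column (denominator 4−1=3):
I_{1,1} = 0.3747754 + (0.3747754 − 0.5274549)/3 = 0.3238822
I_{2,1} = 0.3316410 + (0.3316410 − 0.3747754)/3 = 0.3172629
I_{3,1} = 0.3204819 + (0.3204819 − 0.3316410)/3 = 0.3167622
I_{2,2} = 0.3172629 + (0.3172629 − 0.3238822)/15 = 0.3168216
I_{3,2} = 0.3167622 + (0.3167622 − 0.3172629)/15 = 0.3167288
I_{3,3} = (64·0.3167288 − 0.3168216) / 63 = 0.3167273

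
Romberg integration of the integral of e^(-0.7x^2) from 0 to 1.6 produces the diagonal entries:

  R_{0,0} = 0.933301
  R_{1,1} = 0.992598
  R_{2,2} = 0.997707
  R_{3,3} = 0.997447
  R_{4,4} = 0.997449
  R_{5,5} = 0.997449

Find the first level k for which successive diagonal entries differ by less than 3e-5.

k = 4

|R_{1,1} − R_{0,0}| = 0.059297 ≥ 3e-5
|R_{2,2} − R_{1,1}| = 0.005109 ≥ 3e-5
|R_{3,3} − R_{2,2}| = 0.000260 ≥ 3e-5
|R_{4,4} − R_{3,3}| = 0.000002 < 3e-5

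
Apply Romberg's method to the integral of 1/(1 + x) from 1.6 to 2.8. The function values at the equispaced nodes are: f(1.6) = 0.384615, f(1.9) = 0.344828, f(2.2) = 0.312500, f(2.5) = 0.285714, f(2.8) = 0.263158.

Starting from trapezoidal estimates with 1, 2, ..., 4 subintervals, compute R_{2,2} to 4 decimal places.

0.3795

R_{0,0} (trapezoid, 1 panel, h=1.2000): 0.388664
R_{1,0} (trapezoid, 2 panels, h=0.6000): 0.381832
R_{2,0} (trapezoid, 4 panels, h=0.3000): 0.380079
R_{1,1} = 0.381832 + (0.381832 − 0.388664)/3 = 0.379555
R_{2,1} = 0.380079 + (0.380079 − 0.381832)/3 = 0.379495
R_{2,2} = 0.379495 + (0.379495 − 0.379555)/15 = 0.379491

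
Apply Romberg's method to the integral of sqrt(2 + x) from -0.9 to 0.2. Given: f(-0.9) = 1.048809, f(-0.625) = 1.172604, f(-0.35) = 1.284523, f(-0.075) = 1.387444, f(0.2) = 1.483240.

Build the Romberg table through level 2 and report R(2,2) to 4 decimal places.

R(0,0) (trapezoid, 1 panel, h=1.1000): 1.392627
R(1,0) (trapezoid, 2 panels, h=0.5500): 1.402801
R(2,0) (trapezoid, 4 panels, h=0.2750): 1.405414
R(1,1) = 1.402801 + (1.402801 − 1.392627)/3 = 1.406192
R(2,1) = 1.405414 + (1.405414 − 1.402801)/3 = 1.406285
R(2,2) = 1.406285 + (1.406285 − 1.406192)/15 = 1.406291

1.4063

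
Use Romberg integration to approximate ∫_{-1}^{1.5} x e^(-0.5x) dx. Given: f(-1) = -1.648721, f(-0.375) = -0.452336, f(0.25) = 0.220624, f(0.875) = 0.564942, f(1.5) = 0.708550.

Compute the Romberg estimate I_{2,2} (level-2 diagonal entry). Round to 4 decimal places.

I_{0,0} (trapezoid, 1 panel, h=2.5000): -1.175214
I_{1,0} (trapezoid, 2 panels, h=1.2500): -0.311827
I_{2,0} (trapezoid, 4 panels, h=0.6250): -0.085535
I_{1,1} = -0.311827 + (-0.311827 − (-1.175214))/3 = -0.024031
I_{2,1} = -0.085535 + (-0.085535 − (-0.311827))/3 = -0.010104
I_{2,2} = -0.010104 + (-0.010104 − (-0.024031))/15 = -0.009176

-0.0092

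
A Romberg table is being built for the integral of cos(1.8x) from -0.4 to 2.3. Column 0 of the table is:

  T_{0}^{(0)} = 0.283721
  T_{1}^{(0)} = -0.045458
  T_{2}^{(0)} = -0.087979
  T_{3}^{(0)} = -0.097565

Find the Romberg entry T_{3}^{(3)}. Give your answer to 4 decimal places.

-0.1007

T_{1}^{(1)} = (4·(-0.045458) − 0.283721) / 3 = -0.155184
T_{2}^{(1)} = -0.087979 + (-0.087979 − (-0.045458))/3 = -0.102153
T_{3}^{(1)} = (4·(-0.097565) − (-0.087979)) / 3 = -0.100760
T_{2}^{(2)} = -0.102153 + (-0.102153 − (-0.155184))/15 = -0.098618
T_{3}^{(2)} = (16·(-0.100760) − (-0.102153)) / 15 = -0.100667
T_{3}^{(3)} = -0.100667 + (-0.100667 − (-0.098618))/63 = -0.100700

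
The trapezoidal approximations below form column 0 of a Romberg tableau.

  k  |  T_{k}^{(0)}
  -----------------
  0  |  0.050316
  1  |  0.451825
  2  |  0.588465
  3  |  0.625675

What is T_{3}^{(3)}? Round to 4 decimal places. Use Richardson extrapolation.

T_{1}^{(1)} = (4·0.451825 − 0.050316) / 3 = 0.585661
T_{2}^{(1)} = (4·0.588465 − 0.451825) / 3 = 0.634012
T_{3}^{(1)} = (4·0.625675 − 0.588465) / 3 = 0.638078
T_{2}^{(2)} = 0.634012 + (0.634012 − 0.585661)/15 = 0.637235
T_{3}^{(2)} = (16·0.638078 − 0.634012) / 15 = 0.638349
T_{3}^{(3)} = 0.638349 + (0.638349 − 0.637235)/63 = 0.638367

0.6384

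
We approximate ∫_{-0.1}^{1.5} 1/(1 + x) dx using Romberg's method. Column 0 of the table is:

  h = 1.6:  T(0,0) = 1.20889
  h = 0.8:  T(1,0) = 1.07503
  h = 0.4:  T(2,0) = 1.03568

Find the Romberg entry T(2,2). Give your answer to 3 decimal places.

T(1,1) = (4·1.07503 − 1.20889) / 3 = 1.03041
T(2,1) = (4·1.03568 − 1.07503) / 3 = 1.02256
T(2,2) = 1.02256 + (1.02256 − 1.03041)/15 = 1.02204

1.022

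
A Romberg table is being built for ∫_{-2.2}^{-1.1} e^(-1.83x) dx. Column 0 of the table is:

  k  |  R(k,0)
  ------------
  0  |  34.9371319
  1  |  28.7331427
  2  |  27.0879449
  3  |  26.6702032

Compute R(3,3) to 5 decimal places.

26.53037

Richardson extrapolation on the trapezoidal column (denominator 4−1=3):
R(1,1) = 28.7331427 + (28.7331427 − 34.9371319)/3 = 26.6651463
R(2,1) = 27.0879449 + (27.0879449 − 28.7331427)/3 = 26.5395456
R(3,1) = (4·26.6702032 − 27.0879449) / 3 = 26.5309560
R(2,2) = (16·26.5395456 − 26.6651463) / 15 = 26.5311722
R(3,2) = (16·26.5309560 − 26.5395456) / 15 = 26.5303834
R(3,3) = (64·26.5303834 − 26.5311722) / 63 = 26.5303709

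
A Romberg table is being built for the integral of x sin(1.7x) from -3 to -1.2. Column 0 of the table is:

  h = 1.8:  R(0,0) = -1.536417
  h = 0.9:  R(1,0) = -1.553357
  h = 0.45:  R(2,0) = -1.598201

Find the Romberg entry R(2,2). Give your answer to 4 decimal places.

-1.6168

Richardson extrapolation on the trapezoidal column (denominator 4−1=3):
R(1,1) = -1.553357 + (-1.553357 − (-1.536417))/3 = -1.559004
R(2,1) = -1.598201 + (-1.598201 − (-1.553357))/3 = -1.613149
R(2,2) = -1.613149 + (-1.613149 − (-1.559004))/15 = -1.616759
(Column j=1 coincides with Simpson's rule on the same nodes.)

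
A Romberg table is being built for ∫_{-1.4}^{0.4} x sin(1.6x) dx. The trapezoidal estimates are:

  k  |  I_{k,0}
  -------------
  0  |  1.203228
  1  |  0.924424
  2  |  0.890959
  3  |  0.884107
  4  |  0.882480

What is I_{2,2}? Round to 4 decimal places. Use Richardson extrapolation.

Richardson extrapolation on the trapezoidal column (denominator 4−1=3):
I_{1,1} = (4·0.924424 − 1.203228) / 3 = 0.831489
I_{2,1} = (4·0.890959 − 0.924424) / 3 = 0.879804
I_{2,2} = (16·0.879804 − 0.831489) / 15 = 0.883025

0.8830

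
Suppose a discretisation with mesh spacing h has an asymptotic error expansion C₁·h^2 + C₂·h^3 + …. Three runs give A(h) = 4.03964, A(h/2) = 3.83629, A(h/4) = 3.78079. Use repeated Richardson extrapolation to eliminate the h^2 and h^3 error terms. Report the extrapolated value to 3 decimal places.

3.761

First eliminate the h^2 term (factor 2^2 = 4):
  B₁ = (4·3.83629 − 4.03964)/3 = 3.76851
  B₂ = (4·3.78079 − 3.83629)/3 = 3.76229
Then eliminate the h^3 term (factor 2^3 = 8):
  (8·3.76229 − 3.76851)/7 = 3.76140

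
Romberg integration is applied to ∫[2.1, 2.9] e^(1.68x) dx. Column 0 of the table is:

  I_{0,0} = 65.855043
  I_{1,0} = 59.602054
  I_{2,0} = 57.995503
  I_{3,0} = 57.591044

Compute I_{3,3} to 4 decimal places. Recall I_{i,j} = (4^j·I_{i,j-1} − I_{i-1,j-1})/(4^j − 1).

57.4560

Richardson extrapolation on the trapezoidal column (denominator 4−1=3):
I_{1,1} = 59.602054 + (59.602054 − 65.855043)/3 = 57.517724
I_{2,1} = (4·57.995503 − 59.602054) / 3 = 57.459986
I_{3,1} = 57.591044 + (57.591044 − 57.995503)/3 = 57.456224
I_{2,2} = 57.459986 + (57.459986 − 57.517724)/15 = 57.456137
I_{3,2} = 57.456224 + (57.456224 − 57.459986)/15 = 57.455973
I_{3,3} = (64·57.455973 − 57.456137) / 63 = 57.455970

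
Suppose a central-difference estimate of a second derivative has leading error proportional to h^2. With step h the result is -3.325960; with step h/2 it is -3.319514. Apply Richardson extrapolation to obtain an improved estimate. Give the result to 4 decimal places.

Extrapolated value = (4·A(h/2) − A(h)) / (4 − 1)
= (4·(-3.319514) − (-3.325960)) / 3
= -9.952096 / 3 = -3.317365

-3.3174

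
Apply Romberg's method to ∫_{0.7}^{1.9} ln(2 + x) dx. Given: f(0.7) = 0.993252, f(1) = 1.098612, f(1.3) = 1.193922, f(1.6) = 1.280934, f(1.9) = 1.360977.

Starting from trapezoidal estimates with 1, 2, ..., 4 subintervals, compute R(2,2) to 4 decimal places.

1.4260

R(0,0) (trapezoid, 1 panel, h=1.2000): 1.412537
R(1,0) (trapezoid, 2 panels, h=0.6000): 1.422622
R(2,0) (trapezoid, 4 panels, h=0.3000): 1.425175
R(1,1) = 1.422622 + (1.422622 − 1.412537)/3 = 1.425984
R(2,1) = 1.425175 + (1.425175 − 1.422622)/3 = 1.426026
R(2,2) = 1.426026 + (1.426026 − 1.425984)/15 = 1.426029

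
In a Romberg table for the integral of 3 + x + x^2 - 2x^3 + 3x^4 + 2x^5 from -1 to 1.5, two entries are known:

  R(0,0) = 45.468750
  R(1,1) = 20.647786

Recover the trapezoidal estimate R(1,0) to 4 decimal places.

From R(1,1) = (4·R(1,0) − R(0,0))/3, solve for R(1,0):
4·R(1,0) = 3·20.647786 + 45.468750 = 107.412108
R(1,0) = 26.853027

26.8530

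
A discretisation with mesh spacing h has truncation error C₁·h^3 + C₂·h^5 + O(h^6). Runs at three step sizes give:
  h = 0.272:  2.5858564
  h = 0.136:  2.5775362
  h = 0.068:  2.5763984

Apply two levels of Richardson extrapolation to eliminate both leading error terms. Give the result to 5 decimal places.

2.57623

First eliminate the h^3 term (factor 2^3 = 8):
  B₁ = (8·2.5775362 − 2.5858564)/7 = 2.5763476
  B₂ = (8·2.5763984 − 2.5775362)/7 = 2.5762359
Then eliminate the h^5 term (factor 2^5 = 32):
  (32·2.5762359 − 2.5763476)/31 = 2.5762323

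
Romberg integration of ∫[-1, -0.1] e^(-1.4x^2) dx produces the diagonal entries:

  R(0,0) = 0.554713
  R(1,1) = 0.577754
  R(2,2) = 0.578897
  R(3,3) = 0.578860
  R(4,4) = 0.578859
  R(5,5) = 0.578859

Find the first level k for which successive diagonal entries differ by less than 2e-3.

k = 2

|R(1,1) − R(0,0)| = 0.023041 ≥ 2e-3
|R(2,2) − R(1,1)| = 0.001143 < 2e-3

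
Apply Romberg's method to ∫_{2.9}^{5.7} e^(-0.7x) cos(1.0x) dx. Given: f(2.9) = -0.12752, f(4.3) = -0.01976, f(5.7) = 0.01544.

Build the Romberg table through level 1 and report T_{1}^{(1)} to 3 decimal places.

-0.089

T_{0}^{(0)} (trapezoid, 1 panel, h=2.8000): -0.15691
T_{1}^{(0)} (trapezoid, 2 panels, h=1.4000): -0.10612
T_{1}^{(1)} = -0.10612 + (-0.10612 − (-0.15691))/3 = -0.08919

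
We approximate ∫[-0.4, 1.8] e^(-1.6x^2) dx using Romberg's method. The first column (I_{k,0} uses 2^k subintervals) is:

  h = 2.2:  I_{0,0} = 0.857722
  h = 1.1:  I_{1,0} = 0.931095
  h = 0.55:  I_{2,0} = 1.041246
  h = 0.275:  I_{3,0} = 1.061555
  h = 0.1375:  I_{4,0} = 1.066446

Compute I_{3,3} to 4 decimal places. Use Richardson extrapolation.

I_{1,1} = (4·0.931095 − 0.857722) / 3 = 0.955553
I_{2,1} = (4·1.041246 − 0.931095) / 3 = 1.077963
I_{3,1} = (4·1.061555 − 1.041246) / 3 = 1.068325
I_{2,2} = (16·1.077963 − 0.955553) / 15 = 1.086124
I_{3,2} = (16·1.068325 − 1.077963) / 15 = 1.067682
I_{3,3} = 1.067682 + (1.067682 − 1.086124)/63 = 1.067389

1.0674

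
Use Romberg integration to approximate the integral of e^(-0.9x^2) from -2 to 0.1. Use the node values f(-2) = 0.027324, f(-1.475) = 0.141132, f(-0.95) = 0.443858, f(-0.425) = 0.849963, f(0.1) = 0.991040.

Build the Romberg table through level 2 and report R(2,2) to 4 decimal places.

1.0306

R(0,0) (trapezoid, 1 panel, h=2.1000): 1.069282
R(1,0) (trapezoid, 2 panels, h=1.0500): 1.000692
R(2,0) (trapezoid, 4 panels, h=0.5250): 1.020671
R(1,1) = 1.000692 + (1.000692 − 1.069282)/3 = 0.977829
R(2,1) = 1.020671 + (1.020671 − 1.000692)/3 = 1.027331
R(2,2) = 1.027331 + (1.027331 − 0.977829)/15 = 1.030631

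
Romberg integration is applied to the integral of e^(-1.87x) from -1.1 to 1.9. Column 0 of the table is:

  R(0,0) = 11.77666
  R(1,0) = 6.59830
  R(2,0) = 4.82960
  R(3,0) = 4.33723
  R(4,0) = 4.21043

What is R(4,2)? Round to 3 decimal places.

4.168

R(3,1) = (4·4.33723 − 4.82960) / 3 = 4.17311
R(4,1) = 4.21043 + (4.21043 − 4.33723)/3 = 4.16816
R(4,2) = 4.16816 + (4.16816 − 4.17311)/15 = 4.16783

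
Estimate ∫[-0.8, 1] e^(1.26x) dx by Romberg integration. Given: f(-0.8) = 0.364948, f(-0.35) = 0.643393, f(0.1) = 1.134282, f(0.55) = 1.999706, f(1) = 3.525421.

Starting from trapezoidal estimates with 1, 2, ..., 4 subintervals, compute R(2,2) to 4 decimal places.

R(0,0) (trapezoid, 1 panel, h=1.8000): 3.501332
R(1,0) (trapezoid, 2 panels, h=0.9000): 2.771520
R(2,0) (trapezoid, 4 panels, h=0.4500): 2.575154
R(1,1) = 2.771520 + (2.771520 − 3.501332)/3 = 2.528249
R(2,1) = 2.575154 + (2.575154 − 2.771520)/3 = 2.509699
R(2,2) = 2.509699 + (2.509699 − 2.528249)/15 = 2.508462

2.5085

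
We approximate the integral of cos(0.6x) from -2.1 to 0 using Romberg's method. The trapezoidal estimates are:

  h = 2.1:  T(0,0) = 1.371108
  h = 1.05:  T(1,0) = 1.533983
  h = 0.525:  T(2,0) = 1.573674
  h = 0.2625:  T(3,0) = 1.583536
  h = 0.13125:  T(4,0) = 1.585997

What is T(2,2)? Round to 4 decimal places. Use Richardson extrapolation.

T(1,1) = (4·1.533983 − 1.371108) / 3 = 1.588275
T(2,1) = (4·1.573674 − 1.533983) / 3 = 1.586904
T(2,2) = (16·1.586904 − 1.588275) / 15 = 1.586813
(Column j=1 coincides with Simpson's rule on the same nodes.)

1.5868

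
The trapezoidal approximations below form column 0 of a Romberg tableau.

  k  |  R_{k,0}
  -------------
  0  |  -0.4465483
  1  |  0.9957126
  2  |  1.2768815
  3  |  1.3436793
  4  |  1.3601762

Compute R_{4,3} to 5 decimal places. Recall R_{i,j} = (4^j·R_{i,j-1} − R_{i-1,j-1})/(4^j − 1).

1.36566

Richardson extrapolation on the trapezoidal column (denominator 4−1=3):
R_{2,1} = (4·1.2768815 − 0.9957126) / 3 = 1.3706045
R_{3,1} = (4·1.3436793 − 1.2768815) / 3 = 1.3659452
R_{4,1} = 1.3601762 + (1.3601762 − 1.3436793)/3 = 1.3656752
R_{3,2} = 1.3659452 + (1.3659452 − 1.3706045)/15 = 1.3656346
R_{4,2} = (16·1.3656752 − 1.3659452) / 15 = 1.3656572
R_{4,3} = 1.3656572 + (1.3656572 − 1.3656346)/63 = 1.3656576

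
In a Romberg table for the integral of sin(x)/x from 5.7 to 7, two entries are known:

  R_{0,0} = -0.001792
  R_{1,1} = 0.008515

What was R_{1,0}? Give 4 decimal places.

0.0059

From R_{1,1} = (4·R_{1,0} − R_{0,0})/3, solve for R_{1,0}:
4·R_{1,0} = 3·0.008515 + (-0.001792) = 0.023753
R_{1,0} = 0.005938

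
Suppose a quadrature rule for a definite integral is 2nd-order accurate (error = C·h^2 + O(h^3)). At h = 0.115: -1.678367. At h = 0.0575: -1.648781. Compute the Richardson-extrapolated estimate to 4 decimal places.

-1.6389

Extrapolated value = (4·A(h/2) − A(h)) / (4 − 1)
= (4·(-1.648781) − (-1.678367)) / 3
= -4.916757 / 3 = -1.638919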